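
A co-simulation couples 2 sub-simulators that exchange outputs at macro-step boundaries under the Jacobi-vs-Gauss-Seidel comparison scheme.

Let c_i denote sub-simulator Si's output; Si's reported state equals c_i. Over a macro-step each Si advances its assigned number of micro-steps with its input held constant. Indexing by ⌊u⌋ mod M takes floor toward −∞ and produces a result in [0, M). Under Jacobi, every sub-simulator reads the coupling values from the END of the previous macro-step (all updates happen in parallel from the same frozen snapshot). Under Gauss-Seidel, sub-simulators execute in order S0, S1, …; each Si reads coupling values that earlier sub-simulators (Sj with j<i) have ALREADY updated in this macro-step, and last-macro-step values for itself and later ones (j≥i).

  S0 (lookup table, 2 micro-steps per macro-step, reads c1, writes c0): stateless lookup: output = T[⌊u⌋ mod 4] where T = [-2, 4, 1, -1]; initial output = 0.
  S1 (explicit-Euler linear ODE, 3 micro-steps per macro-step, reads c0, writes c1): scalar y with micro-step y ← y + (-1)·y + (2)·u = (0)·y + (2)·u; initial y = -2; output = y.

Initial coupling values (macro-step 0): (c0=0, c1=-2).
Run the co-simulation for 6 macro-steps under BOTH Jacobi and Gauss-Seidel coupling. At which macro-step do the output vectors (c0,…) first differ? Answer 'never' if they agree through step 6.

first divergence at macro-step: 1

[Jacobi] macro 1: S0 reads c1=-2 → after 2×micro: 1; S1 reads c0=0 → after 3×micro: 0 ⇒ (c0=1, c1=0)
[Jacobi] macro 2: S0 reads c1=0 → after 2×micro: -2; S1 reads c0=1 → after 3×micro: 2 ⇒ (c0=-2, c1=2)
[Jacobi] macro 3: S0 reads c1=2 → after 2×micro: 1; S1 reads c0=-2 → after 3×micro: -4 ⇒ (c0=1, c1=-4)
[Jacobi] macro 4: S0 reads c1=-4 → after 2×micro: -2; S1 reads c0=1 → after 3×micro: 2 ⇒ (c0=-2, c1=2)
[Jacobi] macro 5: S0 reads c1=2 → after 2×micro: 1; S1 reads c0=-2 → after 3×micro: -4 ⇒ (c0=1, c1=-4)
[Jacobi] macro 6: S0 reads c1=-4 → after 2×micro: -2; S1 reads c0=1 → after 3×micro: 2 ⇒ (c0=-2, c1=2)
[Gauss-Seidel] macro 1: S0 reads c1=-2 → after 2×micro: 1; S1 reads c0=1 → after 3×micro: 2 ⇒ (c0=1, c1=2)
[Gauss-Seidel] macro 2: S0 reads c1=2 → after 2×micro: 1; S1 reads c0=1 → after 3×micro: 2 ⇒ (c0=1, c1=2)
[Gauss-Seidel] macro 3: S0 reads c1=2 → after 2×micro: 1; S1 reads c0=1 → after 3×micro: 2 ⇒ (c0=1, c1=2)
[Gauss-Seidel] macro 4: S0 reads c1=2 → after 2×micro: 1; S1 reads c0=1 → after 3×micro: 2 ⇒ (c0=1, c1=2)
[Gauss-Seidel] macro 5: S0 reads c1=2 → after 2×micro: 1; S1 reads c0=1 → after 3×micro: 2 ⇒ (c0=1, c1=2)
[Gauss-Seidel] macro 6: S0 reads c1=2 → after 2×micro: 1; S1 reads c0=1 → after 3×micro: 2 ⇒ (c0=1, c1=2)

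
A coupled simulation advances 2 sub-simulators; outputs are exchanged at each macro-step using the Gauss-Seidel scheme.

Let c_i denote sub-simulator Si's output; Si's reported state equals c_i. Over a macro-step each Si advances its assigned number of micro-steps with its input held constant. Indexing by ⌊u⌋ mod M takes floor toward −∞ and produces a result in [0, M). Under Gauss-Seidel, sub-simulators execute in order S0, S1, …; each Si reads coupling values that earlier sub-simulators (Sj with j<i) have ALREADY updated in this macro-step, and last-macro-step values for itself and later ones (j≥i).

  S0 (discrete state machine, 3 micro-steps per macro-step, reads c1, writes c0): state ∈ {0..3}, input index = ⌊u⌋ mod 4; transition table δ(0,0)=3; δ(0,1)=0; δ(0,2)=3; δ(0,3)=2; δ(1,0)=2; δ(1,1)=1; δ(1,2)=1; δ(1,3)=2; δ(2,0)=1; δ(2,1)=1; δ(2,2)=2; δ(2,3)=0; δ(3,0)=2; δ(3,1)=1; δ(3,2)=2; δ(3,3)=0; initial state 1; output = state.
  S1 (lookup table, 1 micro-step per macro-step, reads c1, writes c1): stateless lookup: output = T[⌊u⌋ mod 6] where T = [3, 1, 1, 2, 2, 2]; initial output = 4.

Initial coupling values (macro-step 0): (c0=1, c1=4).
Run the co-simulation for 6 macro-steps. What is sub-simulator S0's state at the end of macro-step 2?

S0 state at macro-step 2 = 2

macro 1: S0 reads c1=4 → after 3×micro: 2; S1 reads c1=4 → after 1×micro: 2 ⇒ (c0=2, c1=2)
macro 2: S0 reads c1=2 → after 3×micro: 2; S1 reads c1=2 → after 1×micro: 1 ⇒ (c0=2, c1=1)
macro 3: S0 reads c1=1 → after 3×micro: 1; S1 reads c1=1 → after 1×micro: 1 ⇒ (c0=1, c1=1)
macro 4: S0 reads c1=1 → after 3×micro: 1; S1 reads c1=1 → after 1×micro: 1 ⇒ (c0=1, c1=1)
macro 5: S0 reads c1=1 → after 3×micro: 1; S1 reads c1=1 → after 1×micro: 1 ⇒ (c0=1, c1=1)
macro 6: S0 reads c1=1 → after 3×micro: 1; S1 reads c1=1 → after 1×micro: 1 ⇒ (c0=1, c1=1)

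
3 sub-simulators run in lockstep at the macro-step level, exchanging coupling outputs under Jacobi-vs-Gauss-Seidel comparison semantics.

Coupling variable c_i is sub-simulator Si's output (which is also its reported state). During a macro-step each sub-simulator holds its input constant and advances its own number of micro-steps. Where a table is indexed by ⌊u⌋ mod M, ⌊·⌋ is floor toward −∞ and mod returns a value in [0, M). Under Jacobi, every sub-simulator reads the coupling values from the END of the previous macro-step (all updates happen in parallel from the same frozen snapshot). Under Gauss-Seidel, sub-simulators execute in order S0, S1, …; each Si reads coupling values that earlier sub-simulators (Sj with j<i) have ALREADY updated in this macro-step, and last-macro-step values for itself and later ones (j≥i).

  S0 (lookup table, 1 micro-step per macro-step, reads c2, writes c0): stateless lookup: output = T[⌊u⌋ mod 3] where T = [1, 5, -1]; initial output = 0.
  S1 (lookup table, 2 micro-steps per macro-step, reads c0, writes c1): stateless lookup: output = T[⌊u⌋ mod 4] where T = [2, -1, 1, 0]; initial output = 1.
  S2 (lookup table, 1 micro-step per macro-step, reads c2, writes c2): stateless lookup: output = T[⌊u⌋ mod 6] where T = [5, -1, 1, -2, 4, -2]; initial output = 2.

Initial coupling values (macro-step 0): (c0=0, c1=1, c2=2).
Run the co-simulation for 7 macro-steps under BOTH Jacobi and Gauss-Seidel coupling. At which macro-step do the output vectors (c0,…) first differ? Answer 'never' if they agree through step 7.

first divergence at macro-step: 1

[Jacobi] macro 1: S0 reads c2=2 → after 1×micro: -1; S1 reads c0=0 → after 2×micro: 2; S2 reads c2=2 → after 1×micro: 1 ⇒ (c0=-1, c1=2, c2=1)
[Jacobi] macro 2: S0 reads c2=1 → after 1×micro: 5; S1 reads c0=-1 → after 2×micro: 0; S2 reads c2=1 → after 1×micro: -1 ⇒ (c0=5, c1=0, c2=-1)
[Jacobi] macro 3: S0 reads c2=-1 → after 1×micro: -1; S1 reads c0=5 → after 2×micro: -1; S2 reads c2=-1 → after 1×micro: -2 ⇒ (c0=-1, c1=-1, c2=-2)
[Jacobi] macro 4: S0 reads c2=-2 → after 1×micro: 5; S1 reads c0=-1 → after 2×micro: 0; S2 reads c2=-2 → after 1×micro: 4 ⇒ (c0=5, c1=0, c2=4)
[Jacobi] macro 5: S0 reads c2=4 → after 1×micro: 5; S1 reads c0=5 → after 2×micro: -1; S2 reads c2=4 → after 1×micro: 4 ⇒ (c0=5, c1=-1, c2=4)
[Jacobi] macro 6: S0 reads c2=4 → after 1×micro: 5; S1 reads c0=5 → after 2×micro: -1; S2 reads c2=4 → after 1×micro: 4 ⇒ (c0=5, c1=-1, c2=4)
[Jacobi] macro 7: S0 reads c2=4 → after 1×micro: 5; S1 reads c0=5 → after 2×micro: -1; S2 reads c2=4 → after 1×micro: 4 ⇒ (c0=5, c1=-1, c2=4)
[Gauss-Seidel] macro 1: S0 reads c2=2 → after 1×micro: -1; S1 reads c0=-1 → after 2×micro: 0; S2 reads c2=2 → after 1×micro: 1 ⇒ (c0=-1, c1=0, c2=1)
[Gauss-Seidel] macro 2: S0 reads c2=1 → after 1×micro: 5; S1 reads c0=5 → after 2×micro: -1; S2 reads c2=1 → after 1×micro: -1 ⇒ (c0=5, c1=-1, c2=-1)
[Gauss-Seidel] macro 3: S0 reads c2=-1 → after 1×micro: -1; S1 reads c0=-1 → after 2×micro: 0; S2 reads c2=-1 → after 1×micro: -2 ⇒ (c0=-1, c1=0, c2=-2)
[Gauss-Seidel] macro 4: S0 reads c2=-2 → after 1×micro: 5; S1 reads c0=5 → after 2×micro: -1; S2 reads c2=-2 → after 1×micro: 4 ⇒ (c0=5, c1=-1, c2=4)
[Gauss-Seidel] macro 5: S0 reads c2=4 → after 1×micro: 5; S1 reads c0=5 → after 2×micro: -1; S2 reads c2=4 → after 1×micro: 4 ⇒ (c0=5, c1=-1, c2=4)
[Gauss-Seidel] macro 6: S0 reads c2=4 → after 1×micro: 5; S1 reads c0=5 → after 2×micro: -1; S2 reads c2=4 → after 1×micro: 4 ⇒ (c0=5, c1=-1, c2=4)
[Gauss-Seidel] macro 7: S0 reads c2=4 → after 1×micro: 5; S1 reads c0=5 → after 2×micro: -1; S2 reads c2=4 → after 1×micro: 4 ⇒ (c0=5, c1=-1, c2=4)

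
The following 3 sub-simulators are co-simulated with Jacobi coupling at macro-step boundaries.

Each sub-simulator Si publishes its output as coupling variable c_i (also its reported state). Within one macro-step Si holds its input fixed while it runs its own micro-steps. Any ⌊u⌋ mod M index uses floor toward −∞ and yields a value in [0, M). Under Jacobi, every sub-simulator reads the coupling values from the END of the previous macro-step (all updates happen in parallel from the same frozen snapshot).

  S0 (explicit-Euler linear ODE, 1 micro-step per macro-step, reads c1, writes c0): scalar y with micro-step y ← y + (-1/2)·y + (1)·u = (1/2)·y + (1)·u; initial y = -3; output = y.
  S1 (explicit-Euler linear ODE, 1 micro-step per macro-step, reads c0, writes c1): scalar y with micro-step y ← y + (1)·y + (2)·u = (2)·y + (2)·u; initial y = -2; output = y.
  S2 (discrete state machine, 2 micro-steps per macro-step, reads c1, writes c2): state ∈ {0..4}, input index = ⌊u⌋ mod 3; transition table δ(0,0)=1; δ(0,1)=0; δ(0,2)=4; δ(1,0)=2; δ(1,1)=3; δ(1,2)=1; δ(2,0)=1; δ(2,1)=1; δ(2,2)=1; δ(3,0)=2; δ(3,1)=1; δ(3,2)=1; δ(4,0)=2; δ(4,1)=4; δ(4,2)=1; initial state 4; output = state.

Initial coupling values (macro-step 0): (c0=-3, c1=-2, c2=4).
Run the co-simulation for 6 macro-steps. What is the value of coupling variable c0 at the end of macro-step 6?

macro 1: S0 reads c1=-2 → after 1×micro: -7/2; S1 reads c0=-3 → after 1×micro: -10; S2 reads c1=-2 → after 2×micro: 4 ⇒ (c0=-7/2, c1=-10, c2=4)
macro 2: S0 reads c1=-10 → after 1×micro: -47/4; S1 reads c0=-7/2 → after 1×micro: -27; S2 reads c1=-10 → after 2×micro: 1 ⇒ (c0=-47/4, c1=-27, c2=1)
macro 3: S0 reads c1=-27 → after 1×micro: -263/8; S1 reads c0=-47/4 → after 1×micro: -155/2; S2 reads c1=-27 → after 2×micro: 1 ⇒ (c0=-263/8, c1=-155/2, c2=1)
macro 4: S0 reads c1=-155/2 → after 1×micro: -1503/16; S1 reads c0=-263/8 → after 1×micro: -883/4; S2 reads c1=-155/2 → after 2×micro: 1 ⇒ (c0=-1503/16, c1=-883/4, c2=1)
macro 5: S0 reads c1=-883/4 → after 1×micro: -8567/32; S1 reads c0=-1503/16 → after 1×micro: -5035/8; S2 reads c1=-883/4 → after 2×micro: 1 ⇒ (c0=-8567/32, c1=-5035/8, c2=1)
macro 6: S0 reads c1=-5035/8 → after 1×micro: -48847/64; S1 reads c0=-8567/32 → after 1×micro: -28707/16; S2 reads c1=-5035/8 → after 2×micro: 1 ⇒ (c0=-48847/64, c1=-28707/16, c2=1)

c0 at macro-step 6 = -48847/64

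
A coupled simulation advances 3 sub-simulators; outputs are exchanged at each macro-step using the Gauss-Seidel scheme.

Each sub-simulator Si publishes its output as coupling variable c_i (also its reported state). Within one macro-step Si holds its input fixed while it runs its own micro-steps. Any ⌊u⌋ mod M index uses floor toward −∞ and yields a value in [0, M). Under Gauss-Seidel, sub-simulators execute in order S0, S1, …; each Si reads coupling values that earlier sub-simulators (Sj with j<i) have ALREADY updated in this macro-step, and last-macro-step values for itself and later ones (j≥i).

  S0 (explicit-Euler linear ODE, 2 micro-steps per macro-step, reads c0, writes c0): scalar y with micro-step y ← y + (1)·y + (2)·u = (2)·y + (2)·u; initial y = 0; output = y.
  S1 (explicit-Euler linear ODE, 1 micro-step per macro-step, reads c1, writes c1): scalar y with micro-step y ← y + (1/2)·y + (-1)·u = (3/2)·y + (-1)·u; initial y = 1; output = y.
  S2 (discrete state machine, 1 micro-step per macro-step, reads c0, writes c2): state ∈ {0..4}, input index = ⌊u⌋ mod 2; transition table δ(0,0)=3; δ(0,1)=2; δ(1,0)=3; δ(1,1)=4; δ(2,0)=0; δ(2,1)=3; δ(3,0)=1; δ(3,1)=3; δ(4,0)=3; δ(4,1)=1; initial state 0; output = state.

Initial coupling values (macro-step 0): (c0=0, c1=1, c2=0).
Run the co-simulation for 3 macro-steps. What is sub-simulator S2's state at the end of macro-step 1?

S2 state at macro-step 1 = 3

macro 1: S0 reads c0=0 → after 2×micro: 0; S1 reads c1=1 → after 1×micro: 1/2; S2 reads c0=0 → after 1×micro: 3 ⇒ (c0=0, c1=1/2, c2=3)
macro 2: S0 reads c0=0 → after 2×micro: 0; S1 reads c1=1/2 → after 1×micro: 1/4; S2 reads c0=0 → after 1×micro: 1 ⇒ (c0=0, c1=1/4, c2=1)
macro 3: S0 reads c0=0 → after 2×micro: 0; S1 reads c1=1/4 → after 1×micro: 1/8; S2 reads c0=0 → after 1×micro: 3 ⇒ (c0=0, c1=1/8, c2=3)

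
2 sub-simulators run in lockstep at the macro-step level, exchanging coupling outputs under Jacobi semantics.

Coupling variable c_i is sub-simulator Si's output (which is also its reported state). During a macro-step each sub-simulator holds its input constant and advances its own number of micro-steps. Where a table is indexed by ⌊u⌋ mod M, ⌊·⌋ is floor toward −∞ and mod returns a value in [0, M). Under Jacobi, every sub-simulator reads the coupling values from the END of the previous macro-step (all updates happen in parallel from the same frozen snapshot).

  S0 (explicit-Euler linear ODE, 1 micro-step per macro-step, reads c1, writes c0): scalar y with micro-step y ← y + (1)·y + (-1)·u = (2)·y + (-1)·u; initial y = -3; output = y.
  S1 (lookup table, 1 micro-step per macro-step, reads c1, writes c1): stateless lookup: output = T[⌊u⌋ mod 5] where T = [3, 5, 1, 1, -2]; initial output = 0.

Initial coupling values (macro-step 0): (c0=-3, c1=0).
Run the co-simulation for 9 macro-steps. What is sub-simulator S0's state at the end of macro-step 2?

macro 1: S0 reads c1=0 → after 1×micro: -6; S1 reads c1=0 → after 1×micro: 3 ⇒ (c0=-6, c1=3)
macro 2: S0 reads c1=3 → after 1×micro: -15; S1 reads c1=3 → after 1×micro: 1 ⇒ (c0=-15, c1=1)
macro 3: S0 reads c1=1 → after 1×micro: -31; S1 reads c1=1 → after 1×micro: 5 ⇒ (c0=-31, c1=5)
macro 4: S0 reads c1=5 → after 1×micro: -67; S1 reads c1=5 → after 1×micro: 3 ⇒ (c0=-67, c1=3)
macro 5: S0 reads c1=3 → after 1×micro: -137; S1 reads c1=3 → after 1×micro: 1 ⇒ (c0=-137, c1=1)
macro 6: S0 reads c1=1 → after 1×micro: -275; S1 reads c1=1 → after 1×micro: 5 ⇒ (c0=-275, c1=5)
macro 7: S0 reads c1=5 → after 1×micro: -555; S1 reads c1=5 → after 1×micro: 3 ⇒ (c0=-555, c1=3)
macro 8: S0 reads c1=3 → after 1×micro: -1113; S1 reads c1=3 → after 1×micro: 1 ⇒ (c0=-1113, c1=1)
macro 9: S0 reads c1=1 → after 1×micro: -2227; S1 reads c1=1 → after 1×micro: 5 ⇒ (c0=-2227, c1=5)

S0 state at macro-step 2 = -15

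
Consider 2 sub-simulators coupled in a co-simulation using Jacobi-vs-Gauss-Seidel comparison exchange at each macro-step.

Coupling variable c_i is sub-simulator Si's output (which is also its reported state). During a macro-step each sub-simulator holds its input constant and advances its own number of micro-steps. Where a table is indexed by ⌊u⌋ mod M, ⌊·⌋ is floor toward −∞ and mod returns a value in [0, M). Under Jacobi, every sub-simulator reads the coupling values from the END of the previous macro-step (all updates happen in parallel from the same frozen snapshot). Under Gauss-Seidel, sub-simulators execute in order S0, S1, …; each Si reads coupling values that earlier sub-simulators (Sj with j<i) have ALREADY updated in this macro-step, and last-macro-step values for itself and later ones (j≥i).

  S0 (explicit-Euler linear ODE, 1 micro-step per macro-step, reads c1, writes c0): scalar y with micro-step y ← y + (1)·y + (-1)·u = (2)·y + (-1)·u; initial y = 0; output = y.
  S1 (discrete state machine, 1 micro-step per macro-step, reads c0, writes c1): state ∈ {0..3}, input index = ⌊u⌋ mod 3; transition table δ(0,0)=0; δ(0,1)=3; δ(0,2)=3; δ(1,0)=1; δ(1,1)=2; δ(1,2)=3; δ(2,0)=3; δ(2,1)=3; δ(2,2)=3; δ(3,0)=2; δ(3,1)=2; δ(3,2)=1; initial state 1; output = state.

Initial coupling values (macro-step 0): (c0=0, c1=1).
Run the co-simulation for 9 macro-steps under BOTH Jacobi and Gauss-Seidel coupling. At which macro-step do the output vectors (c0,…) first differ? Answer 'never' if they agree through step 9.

[Jacobi] macro 1: S0 reads c1=1 → after 1×micro: -1; S1 reads c0=0 → after 1×micro: 1 ⇒ (c0=-1, c1=1)
[Jacobi] macro 2: S0 reads c1=1 → after 1×micro: -3; S1 reads c0=-1 → after 1×micro: 3 ⇒ (c0=-3, c1=3)
[Jacobi] macro 3: S0 reads c1=3 → after 1×micro: -9; S1 reads c0=-3 → after 1×micro: 2 ⇒ (c0=-9, c1=2)
[Jacobi] macro 4: S0 reads c1=2 → after 1×micro: -20; S1 reads c0=-9 → after 1×micro: 3 ⇒ (c0=-20, c1=3)
[Jacobi] macro 5: S0 reads c1=3 → after 1×micro: -43; S1 reads c0=-20 → after 1×micro: 2 ⇒ (c0=-43, c1=2)
[Jacobi] macro 6: S0 reads c1=2 → after 1×micro: -88; S1 reads c0=-43 → after 1×micro: 3 ⇒ (c0=-88, c1=3)
[Jacobi] macro 7: S0 reads c1=3 → after 1×micro: -179; S1 reads c0=-88 → after 1×micro: 1 ⇒ (c0=-179, c1=1)
[Jacobi] macro 8: S0 reads c1=1 → after 1×micro: -359; S1 reads c0=-179 → after 1×micro: 2 ⇒ (c0=-359, c1=2)
[Jacobi] macro 9: S0 reads c1=2 → after 1×micro: -720; S1 reads c0=-359 → after 1×micro: 3 ⇒ (c0=-720, c1=3)
[Gauss-Seidel] macro 1: S0 reads c1=1 → after 1×micro: -1; S1 reads c0=-1 → after 1×micro: 3 ⇒ (c0=-1, c1=3)
[Gauss-Seidel] macro 2: S0 reads c1=3 → after 1×micro: -5; S1 reads c0=-5 → after 1×micro: 2 ⇒ (c0=-5, c1=2)
[Gauss-Seidel] macro 3: S0 reads c1=2 → after 1×micro: -12; S1 reads c0=-12 → after 1×micro: 3 ⇒ (c0=-12, c1=3)
[Gauss-Seidel] macro 4: S0 reads c1=3 → after 1×micro: -27; S1 reads c0=-27 → after 1×micro: 2 ⇒ (c0=-27, c1=2)
[Gauss-Seidel] macro 5: S0 reads c1=2 → after 1×micro: -56; S1 reads c0=-56 → after 1×micro: 3 ⇒ (c0=-56, c1=3)
[Gauss-Seidel] macro 6: S0 reads c1=3 → after 1×micro: -115; S1 reads c0=-115 → after 1×micro: 1 ⇒ (c0=-115, c1=1)
[Gauss-Seidel] macro 7: S0 reads c1=1 → after 1×micro: -231; S1 reads c0=-231 → after 1×micro: 1 ⇒ (c0=-231, c1=1)
[Gauss-Seidel] macro 8: S0 reads c1=1 → after 1×micro: -463; S1 reads c0=-463 → after 1×micro: 3 ⇒ (c0=-463, c1=3)
[Gauss-Seidel] macro 9: S0 reads c1=3 → after 1×micro: -929; S1 reads c0=-929 → after 1×micro: 2 ⇒ (c0=-929, c1=2)

first divergence at macro-step: 1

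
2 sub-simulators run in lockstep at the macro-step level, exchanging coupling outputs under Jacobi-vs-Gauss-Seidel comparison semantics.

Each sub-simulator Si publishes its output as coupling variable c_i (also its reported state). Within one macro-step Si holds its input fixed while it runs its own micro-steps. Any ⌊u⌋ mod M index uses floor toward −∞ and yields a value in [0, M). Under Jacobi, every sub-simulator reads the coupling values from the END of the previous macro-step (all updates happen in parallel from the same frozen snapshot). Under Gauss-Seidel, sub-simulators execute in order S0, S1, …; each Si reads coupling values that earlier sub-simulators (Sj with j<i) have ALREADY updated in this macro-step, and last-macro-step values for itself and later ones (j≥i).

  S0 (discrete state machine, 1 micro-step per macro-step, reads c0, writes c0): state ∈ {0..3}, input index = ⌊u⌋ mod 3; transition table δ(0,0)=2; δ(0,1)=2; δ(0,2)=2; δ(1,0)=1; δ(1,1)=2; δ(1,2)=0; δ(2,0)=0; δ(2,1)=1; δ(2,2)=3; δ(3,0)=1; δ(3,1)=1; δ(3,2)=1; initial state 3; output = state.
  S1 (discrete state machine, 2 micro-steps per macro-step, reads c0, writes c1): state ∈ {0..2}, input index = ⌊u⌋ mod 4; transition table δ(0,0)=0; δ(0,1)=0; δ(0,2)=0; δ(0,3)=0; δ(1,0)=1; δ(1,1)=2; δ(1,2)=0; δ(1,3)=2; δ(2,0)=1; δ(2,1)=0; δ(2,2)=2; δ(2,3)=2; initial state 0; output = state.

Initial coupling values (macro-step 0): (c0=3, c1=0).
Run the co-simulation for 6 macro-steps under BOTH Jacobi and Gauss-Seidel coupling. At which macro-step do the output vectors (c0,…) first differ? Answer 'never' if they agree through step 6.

first divergence at macro-step: never

[Jacobi] macro 1: S0 reads c0=3 → after 1×micro: 1; S1 reads c0=3 → after 2×micro: 0 ⇒ (c0=1, c1=0)
[Jacobi] macro 2: S0 reads c0=1 → after 1×micro: 2; S1 reads c0=1 → after 2×micro: 0 ⇒ (c0=2, c1=0)
[Jacobi] macro 3: S0 reads c0=2 → after 1×micro: 3; S1 reads c0=2 → after 2×micro: 0 ⇒ (c0=3, c1=0)
[Jacobi] macro 4: S0 reads c0=3 → after 1×micro: 1; S1 reads c0=3 → after 2×micro: 0 ⇒ (c0=1, c1=0)
[Jacobi] macro 5: S0 reads c0=1 → after 1×micro: 2; S1 reads c0=1 → after 2×micro: 0 ⇒ (c0=2, c1=0)
[Jacobi] macro 6: S0 reads c0=2 → after 1×micro: 3; S1 reads c0=2 → after 2×micro: 0 ⇒ (c0=3, c1=0)
[Gauss-Seidel] macro 1: S0 reads c0=3 → after 1×micro: 1; S1 reads c0=1 → after 2×micro: 0 ⇒ (c0=1, c1=0)
[Gauss-Seidel] macro 2: S0 reads c0=1 → after 1×micro: 2; S1 reads c0=2 → after 2×micro: 0 ⇒ (c0=2, c1=0)
[Gauss-Seidel] macro 3: S0 reads c0=2 → after 1×micro: 3; S1 reads c0=3 → after 2×micro: 0 ⇒ (c0=3, c1=0)
[Gauss-Seidel] macro 4: S0 reads c0=3 → after 1×micro: 1; S1 reads c0=1 → after 2×micro: 0 ⇒ (c0=1, c1=0)
[Gauss-Seidel] macro 5: S0 reads c0=1 → after 1×micro: 2; S1 reads c0=2 → after 2×micro: 0 ⇒ (c0=2, c1=0)
[Gauss-Seidel] macro 6: S0 reads c0=2 → after 1×micro: 3; S1 reads c0=3 → after 2×micro: 0 ⇒ (c0=3, c1=0)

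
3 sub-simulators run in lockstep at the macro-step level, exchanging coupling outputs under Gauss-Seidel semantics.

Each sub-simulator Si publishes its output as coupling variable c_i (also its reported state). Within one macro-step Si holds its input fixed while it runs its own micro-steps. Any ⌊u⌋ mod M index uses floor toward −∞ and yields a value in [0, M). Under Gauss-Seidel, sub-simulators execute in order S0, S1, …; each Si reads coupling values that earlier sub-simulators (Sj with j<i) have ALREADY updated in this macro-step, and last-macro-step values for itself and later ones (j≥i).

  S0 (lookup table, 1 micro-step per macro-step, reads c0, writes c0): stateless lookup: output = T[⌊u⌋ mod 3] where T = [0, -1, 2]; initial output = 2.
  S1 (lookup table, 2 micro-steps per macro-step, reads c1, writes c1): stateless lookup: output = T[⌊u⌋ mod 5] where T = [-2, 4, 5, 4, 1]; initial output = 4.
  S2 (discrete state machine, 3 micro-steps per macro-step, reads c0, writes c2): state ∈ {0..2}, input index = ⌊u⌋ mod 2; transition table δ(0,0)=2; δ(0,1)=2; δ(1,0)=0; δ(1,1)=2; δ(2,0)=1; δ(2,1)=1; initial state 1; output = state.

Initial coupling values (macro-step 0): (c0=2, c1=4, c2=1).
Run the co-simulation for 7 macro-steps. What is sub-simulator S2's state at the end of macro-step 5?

S2 state at macro-step 5 = 1

macro 1: S0 reads c0=2 → after 1×micro: 2; S1 reads c1=4 → after 2×micro: 1; S2 reads c0=2 → after 3×micro: 1 ⇒ (c0=2, c1=1, c2=1)
macro 2: S0 reads c0=2 → after 1×micro: 2; S1 reads c1=1 → after 2×micro: 4; S2 reads c0=2 → after 3×micro: 1 ⇒ (c0=2, c1=4, c2=1)
macro 3: S0 reads c0=2 → after 1×micro: 2; S1 reads c1=4 → after 2×micro: 1; S2 reads c0=2 → after 3×micro: 1 ⇒ (c0=2, c1=1, c2=1)
macro 4: S0 reads c0=2 → after 1×micro: 2; S1 reads c1=1 → after 2×micro: 4; S2 reads c0=2 → after 3×micro: 1 ⇒ (c0=2, c1=4, c2=1)
macro 5: S0 reads c0=2 → after 1×micro: 2; S1 reads c1=4 → after 2×micro: 1; S2 reads c0=2 → after 3×micro: 1 ⇒ (c0=2, c1=1, c2=1)
macro 6: S0 reads c0=2 → after 1×micro: 2; S1 reads c1=1 → after 2×micro: 4; S2 reads c0=2 → after 3×micro: 1 ⇒ (c0=2, c1=4, c2=1)
macro 7: S0 reads c0=2 → after 1×micro: 2; S1 reads c1=4 → after 2×micro: 1; S2 reads c0=2 → after 3×micro: 1 ⇒ (c0=2, c1=1, c2=1)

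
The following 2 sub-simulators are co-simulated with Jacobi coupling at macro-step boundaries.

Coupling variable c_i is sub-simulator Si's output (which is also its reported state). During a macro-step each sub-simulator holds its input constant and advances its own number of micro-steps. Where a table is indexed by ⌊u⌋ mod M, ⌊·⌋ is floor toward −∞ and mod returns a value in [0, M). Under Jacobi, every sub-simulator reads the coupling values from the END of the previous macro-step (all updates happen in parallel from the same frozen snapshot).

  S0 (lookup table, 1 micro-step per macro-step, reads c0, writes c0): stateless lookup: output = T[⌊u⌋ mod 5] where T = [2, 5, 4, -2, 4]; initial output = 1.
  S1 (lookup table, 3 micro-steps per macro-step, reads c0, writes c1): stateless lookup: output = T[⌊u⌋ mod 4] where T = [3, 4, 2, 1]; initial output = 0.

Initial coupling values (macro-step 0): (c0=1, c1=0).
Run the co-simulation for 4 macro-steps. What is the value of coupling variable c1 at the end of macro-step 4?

macro 1: S0 reads c0=1 → after 1×micro: 5; S1 reads c0=1 → after 3×micro: 4 ⇒ (c0=5, c1=4)
macro 2: S0 reads c0=5 → after 1×micro: 2; S1 reads c0=5 → after 3×micro: 4 ⇒ (c0=2, c1=4)
macro 3: S0 reads c0=2 → after 1×micro: 4; S1 reads c0=2 → after 3×micro: 2 ⇒ (c0=4, c1=2)
macro 4: S0 reads c0=4 → after 1×micro: 4; S1 reads c0=4 → after 3×micro: 3 ⇒ (c0=4, c1=3)

c1 at macro-step 4 = 3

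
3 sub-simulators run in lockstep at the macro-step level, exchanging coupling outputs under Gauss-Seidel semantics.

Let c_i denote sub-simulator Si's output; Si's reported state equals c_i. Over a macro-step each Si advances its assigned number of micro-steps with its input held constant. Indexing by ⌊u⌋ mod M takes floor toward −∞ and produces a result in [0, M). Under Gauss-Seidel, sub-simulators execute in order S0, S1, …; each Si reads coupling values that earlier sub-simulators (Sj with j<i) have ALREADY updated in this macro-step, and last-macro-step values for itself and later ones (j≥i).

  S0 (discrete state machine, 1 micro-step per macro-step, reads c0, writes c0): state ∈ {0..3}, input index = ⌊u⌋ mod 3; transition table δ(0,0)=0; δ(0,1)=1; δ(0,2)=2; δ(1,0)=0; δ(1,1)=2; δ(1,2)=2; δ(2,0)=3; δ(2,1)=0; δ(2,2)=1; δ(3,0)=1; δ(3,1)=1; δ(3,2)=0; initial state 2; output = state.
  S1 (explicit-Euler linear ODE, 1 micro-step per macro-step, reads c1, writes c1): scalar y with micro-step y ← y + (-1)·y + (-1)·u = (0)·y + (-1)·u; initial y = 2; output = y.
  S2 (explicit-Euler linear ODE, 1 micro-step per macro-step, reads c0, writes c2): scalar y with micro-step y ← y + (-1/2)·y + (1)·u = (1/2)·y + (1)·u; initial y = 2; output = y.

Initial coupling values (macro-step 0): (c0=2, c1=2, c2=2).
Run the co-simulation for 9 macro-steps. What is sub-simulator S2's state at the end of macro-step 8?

macro 1: S0 reads c0=2 → after 1×micro: 1; S1 reads c1=2 → after 1×micro: -2; S2 reads c0=1 → after 1×micro: 2 ⇒ (c0=1, c1=-2, c2=2)
macro 2: S0 reads c0=1 → after 1×micro: 2; S1 reads c1=-2 → after 1×micro: 2; S2 reads c0=2 → after 1×micro: 3 ⇒ (c0=2, c1=2, c2=3)
macro 3: S0 reads c0=2 → after 1×micro: 1; S1 reads c1=2 → after 1×micro: -2; S2 reads c0=1 → after 1×micro: 5/2 ⇒ (c0=1, c1=-2, c2=5/2)
macro 4: S0 reads c0=1 → after 1×micro: 2; S1 reads c1=-2 → after 1×micro: 2; S2 reads c0=2 → after 1×micro: 13/4 ⇒ (c0=2, c1=2, c2=13/4)
macro 5: S0 reads c0=2 → after 1×micro: 1; S1 reads c1=2 → after 1×micro: -2; S2 reads c0=1 → after 1×micro: 21/8 ⇒ (c0=1, c1=-2, c2=21/8)
macro 6: S0 reads c0=1 → after 1×micro: 2; S1 reads c1=-2 → after 1×micro: 2; S2 reads c0=2 → after 1×micro: 53/16 ⇒ (c0=2, c1=2, c2=53/16)
macro 7: S0 reads c0=2 → after 1×micro: 1; S1 reads c1=2 → after 1×micro: -2; S2 reads c0=1 → after 1×micro: 85/32 ⇒ (c0=1, c1=-2, c2=85/32)
macro 8: S0 reads c0=1 → after 1×micro: 2; S1 reads c1=-2 → after 1×micro: 2; S2 reads c0=2 → after 1×micro: 213/64 ⇒ (c0=2, c1=2, c2=213/64)
macro 9: S0 reads c0=2 → after 1×micro: 1; S1 reads c1=2 → after 1×micro: -2; S2 reads c0=1 → after 1×micro: 341/128 ⇒ (c0=1, c1=-2, c2=341/128)

S2 state at macro-step 8 = 213/64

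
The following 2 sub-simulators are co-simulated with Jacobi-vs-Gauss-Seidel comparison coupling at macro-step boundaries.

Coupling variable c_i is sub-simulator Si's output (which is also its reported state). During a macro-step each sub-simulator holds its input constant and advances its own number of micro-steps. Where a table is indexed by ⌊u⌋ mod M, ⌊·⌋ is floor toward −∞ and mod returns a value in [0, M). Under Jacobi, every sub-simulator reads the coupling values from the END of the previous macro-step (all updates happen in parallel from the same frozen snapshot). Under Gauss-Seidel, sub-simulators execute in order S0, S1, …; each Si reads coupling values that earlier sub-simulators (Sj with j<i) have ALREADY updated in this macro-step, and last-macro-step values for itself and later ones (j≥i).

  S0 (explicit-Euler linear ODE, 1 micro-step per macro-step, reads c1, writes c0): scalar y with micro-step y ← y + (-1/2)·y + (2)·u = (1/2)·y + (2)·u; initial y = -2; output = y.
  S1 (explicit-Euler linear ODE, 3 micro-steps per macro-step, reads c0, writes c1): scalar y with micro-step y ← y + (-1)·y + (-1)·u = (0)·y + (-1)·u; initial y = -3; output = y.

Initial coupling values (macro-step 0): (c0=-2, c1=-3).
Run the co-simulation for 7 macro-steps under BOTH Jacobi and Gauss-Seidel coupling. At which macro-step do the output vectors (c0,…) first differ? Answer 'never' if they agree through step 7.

first divergence at macro-step: 1

[Jacobi] macro 1: S0 reads c1=-3 → after 1×micro: -7; S1 reads c0=-2 → after 3×micro: 2 ⇒ (c0=-7, c1=2)
[Jacobi] macro 2: S0 reads c1=2 → after 1×micro: 1/2; S1 reads c0=-7 → after 3×micro: 7 ⇒ (c0=1/2, c1=7)
[Jacobi] macro 3: S0 reads c1=7 → after 1×micro: 57/4; S1 reads c0=1/2 → after 3×micro: -1/2 ⇒ (c0=57/4, c1=-1/2)
[Jacobi] macro 4: S0 reads c1=-1/2 → after 1×micro: 49/8; S1 reads c0=57/4 → after 3×micro: -57/4 ⇒ (c0=49/8, c1=-57/4)
[Jacobi] macro 5: S0 reads c1=-57/4 → after 1×micro: -407/16; S1 reads c0=49/8 → after 3×micro: -49/8 ⇒ (c0=-407/16, c1=-49/8)
[Jacobi] macro 6: S0 reads c1=-49/8 → after 1×micro: -799/32; S1 reads c0=-407/16 → after 3×micro: 407/16 ⇒ (c0=-799/32, c1=407/16)
[Jacobi] macro 7: S0 reads c1=407/16 → after 1×micro: 2457/64; S1 reads c0=-799/32 → after 3×micro: 799/32 ⇒ (c0=2457/64, c1=799/32)
[Gauss-Seidel] macro 1: S0 reads c1=-3 → after 1×micro: -7; S1 reads c0=-7 → after 3×micro: 7 ⇒ (c0=-7, c1=7)
[Gauss-Seidel] macro 2: S0 reads c1=7 → after 1×micro: 21/2; S1 reads c0=21/2 → after 3×micro: -21/2 ⇒ (c0=21/2, c1=-21/2)
[Gauss-Seidel] macro 3: S0 reads c1=-21/2 → after 1×micro: -63/4; S1 reads c0=-63/4 → after 3×micro: 63/4 ⇒ (c0=-63/4, c1=63/4)
[Gauss-Seidel] macro 4: S0 reads c1=63/4 → after 1×micro: 189/8; S1 reads c0=189/8 → after 3×micro: -189/8 ⇒ (c0=189/8, c1=-189/8)
[Gauss-Seidel] macro 5: S0 reads c1=-189/8 → after 1×micro: -567/16; S1 reads c0=-567/16 → after 3×micro: 567/16 ⇒ (c0=-567/16, c1=567/16)
[Gauss-Seidel] macro 6: S0 reads c1=567/16 → after 1×micro: 1701/32; S1 reads c0=1701/32 → after 3×micro: -1701/32 ⇒ (c0=1701/32, c1=-1701/32)
[Gauss-Seidel] macro 7: S0 reads c1=-1701/32 → after 1×micro: -5103/64; S1 reads c0=-5103/64 → after 3×micro: 5103/64 ⇒ (c0=-5103/64, c1=5103/64)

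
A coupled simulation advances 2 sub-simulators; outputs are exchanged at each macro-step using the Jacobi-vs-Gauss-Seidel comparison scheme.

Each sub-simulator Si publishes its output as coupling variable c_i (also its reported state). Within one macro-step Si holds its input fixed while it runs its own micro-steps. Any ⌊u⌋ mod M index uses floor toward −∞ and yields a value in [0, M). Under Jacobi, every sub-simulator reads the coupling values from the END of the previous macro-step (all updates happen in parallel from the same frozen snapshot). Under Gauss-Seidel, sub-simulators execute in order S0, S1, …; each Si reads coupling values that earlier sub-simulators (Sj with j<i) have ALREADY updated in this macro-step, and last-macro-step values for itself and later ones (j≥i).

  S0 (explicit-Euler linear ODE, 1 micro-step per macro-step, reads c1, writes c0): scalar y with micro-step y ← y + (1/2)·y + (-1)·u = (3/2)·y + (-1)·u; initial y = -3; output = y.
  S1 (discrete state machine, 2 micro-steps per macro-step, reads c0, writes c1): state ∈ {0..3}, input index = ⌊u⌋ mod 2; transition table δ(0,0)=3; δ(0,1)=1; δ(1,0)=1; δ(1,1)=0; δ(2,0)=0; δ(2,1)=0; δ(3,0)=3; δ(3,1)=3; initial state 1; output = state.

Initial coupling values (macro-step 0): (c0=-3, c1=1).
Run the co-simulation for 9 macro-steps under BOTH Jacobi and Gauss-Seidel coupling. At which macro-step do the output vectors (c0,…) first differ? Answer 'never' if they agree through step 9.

first divergence at macro-step: never

[Jacobi] macro 1: S0 reads c1=1 → after 1×micro: -11/2; S1 reads c0=-3 → after 2×micro: 1 ⇒ (c0=-11/2, c1=1)
[Jacobi] macro 2: S0 reads c1=1 → after 1×micro: -37/4; S1 reads c0=-11/2 → after 2×micro: 1 ⇒ (c0=-37/4, c1=1)
[Jacobi] macro 3: S0 reads c1=1 → after 1×micro: -119/8; S1 reads c0=-37/4 → after 2×micro: 1 ⇒ (c0=-119/8, c1=1)
[Jacobi] macro 4: S0 reads c1=1 → after 1×micro: -373/16; S1 reads c0=-119/8 → after 2×micro: 1 ⇒ (c0=-373/16, c1=1)
[Jacobi] macro 5: S0 reads c1=1 → after 1×micro: -1151/32; S1 reads c0=-373/16 → after 2×micro: 1 ⇒ (c0=-1151/32, c1=1)
[Jacobi] macro 6: S0 reads c1=1 → after 1×micro: -3517/64; S1 reads c0=-1151/32 → after 2×micro: 1 ⇒ (c0=-3517/64, c1=1)
[Jacobi] macro 7: S0 reads c1=1 → after 1×micro: -10679/128; S1 reads c0=-3517/64 → after 2×micro: 1 ⇒ (c0=-10679/128, c1=1)
[Jacobi] macro 8: S0 reads c1=1 → after 1×micro: -32293/256; S1 reads c0=-10679/128 → after 2×micro: 1 ⇒ (c0=-32293/256, c1=1)
[Jacobi] macro 9: S0 reads c1=1 → after 1×micro: -97391/512; S1 reads c0=-32293/256 → after 2×micro: 1 ⇒ (c0=-97391/512, c1=1)
[Gauss-Seidel] macro 1: S0 reads c1=1 → after 1×micro: -11/2; S1 reads c0=-11/2 → after 2×micro: 1 ⇒ (c0=-11/2, c1=1)
[Gauss-Seidel] macro 2: S0 reads c1=1 → after 1×micro: -37/4; S1 reads c0=-37/4 → after 2×micro: 1 ⇒ (c0=-37/4, c1=1)
[Gauss-Seidel] macro 3: S0 reads c1=1 → after 1×micro: -119/8; S1 reads c0=-119/8 → after 2×micro: 1 ⇒ (c0=-119/8, c1=1)
[Gauss-Seidel] macro 4: S0 reads c1=1 → after 1×micro: -373/16; S1 reads c0=-373/16 → after 2×micro: 1 ⇒ (c0=-373/16, c1=1)
[Gauss-Seidel] macro 5: S0 reads c1=1 → after 1×micro: -1151/32; S1 reads c0=-1151/32 → after 2×micro: 1 ⇒ (c0=-1151/32, c1=1)
[Gauss-Seidel] macro 6: S0 reads c1=1 → after 1×micro: -3517/64; S1 reads c0=-3517/64 → after 2×micro: 1 ⇒ (c0=-3517/64, c1=1)
[Gauss-Seidel] macro 7: S0 reads c1=1 → after 1×micro: -10679/128; S1 reads c0=-10679/128 → after 2×micro: 1 ⇒ (c0=-10679/128, c1=1)
[Gauss-Seidel] macro 8: S0 reads c1=1 → after 1×micro: -32293/256; S1 reads c0=-32293/256 → after 2×micro: 1 ⇒ (c0=-32293/256, c1=1)
[Gauss-Seidel] macro 9: S0 reads c1=1 → after 1×micro: -97391/512; S1 reads c0=-97391/512 → after 2×micro: 1 ⇒ (c0=-97391/512, c1=1)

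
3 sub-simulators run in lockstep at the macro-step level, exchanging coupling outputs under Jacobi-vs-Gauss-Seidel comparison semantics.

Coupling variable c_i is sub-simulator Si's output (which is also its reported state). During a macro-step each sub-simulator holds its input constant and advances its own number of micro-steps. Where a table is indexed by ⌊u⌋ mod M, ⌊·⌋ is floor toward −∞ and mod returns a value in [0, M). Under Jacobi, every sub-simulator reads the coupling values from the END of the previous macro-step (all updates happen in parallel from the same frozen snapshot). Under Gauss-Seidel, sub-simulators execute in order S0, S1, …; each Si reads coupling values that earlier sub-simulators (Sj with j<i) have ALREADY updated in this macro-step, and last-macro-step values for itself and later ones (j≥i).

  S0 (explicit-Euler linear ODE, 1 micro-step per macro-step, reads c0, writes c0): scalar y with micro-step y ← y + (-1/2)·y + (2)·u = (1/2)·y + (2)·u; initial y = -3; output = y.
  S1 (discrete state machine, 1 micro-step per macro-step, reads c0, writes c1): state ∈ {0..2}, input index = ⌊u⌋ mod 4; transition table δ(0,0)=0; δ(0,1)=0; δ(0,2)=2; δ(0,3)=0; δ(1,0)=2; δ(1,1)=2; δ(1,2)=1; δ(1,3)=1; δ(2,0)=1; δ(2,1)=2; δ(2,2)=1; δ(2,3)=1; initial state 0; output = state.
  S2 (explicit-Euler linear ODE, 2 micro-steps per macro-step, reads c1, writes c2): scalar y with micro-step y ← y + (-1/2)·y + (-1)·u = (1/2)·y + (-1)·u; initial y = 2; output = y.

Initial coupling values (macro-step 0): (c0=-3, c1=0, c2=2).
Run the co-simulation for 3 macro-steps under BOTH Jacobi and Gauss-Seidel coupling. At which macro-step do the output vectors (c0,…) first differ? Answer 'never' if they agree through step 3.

[Jacobi] macro 1: S0 reads c0=-3 → after 1×micro: -15/2; S1 reads c0=-3 → after 1×micro: 0; S2 reads c1=0 → after 2×micro: 1/2 ⇒ (c0=-15/2, c1=0, c2=1/2)
[Jacobi] macro 2: S0 reads c0=-15/2 → after 1×micro: -75/4; S1 reads c0=-15/2 → after 1×micro: 0; S2 reads c1=0 → after 2×micro: 1/8 ⇒ (c0=-75/4, c1=0, c2=1/8)
[Jacobi] macro 3: S0 reads c0=-75/4 → after 1×micro: -375/8; S1 reads c0=-75/4 → after 1×micro: 0; S2 reads c1=0 → after 2×micro: 1/32 ⇒ (c0=-375/8, c1=0, c2=1/32)
[Gauss-Seidel] macro 1: S0 reads c0=-3 → after 1×micro: -15/2; S1 reads c0=-15/2 → after 1×micro: 0; S2 reads c1=0 → after 2×micro: 1/2 ⇒ (c0=-15/2, c1=0, c2=1/2)
[Gauss-Seidel] macro 2: S0 reads c0=-15/2 → after 1×micro: -75/4; S1 reads c0=-75/4 → after 1×micro: 0; S2 reads c1=0 → after 2×micro: 1/8 ⇒ (c0=-75/4, c1=0, c2=1/8)
[Gauss-Seidel] macro 3: S0 reads c0=-75/4 → after 1×micro: -375/8; S1 reads c0=-375/8 → after 1×micro: 0; S2 reads c1=0 → after 2×micro: 1/32 ⇒ (c0=-375/8, c1=0, c2=1/32)

first divergence at macro-step: never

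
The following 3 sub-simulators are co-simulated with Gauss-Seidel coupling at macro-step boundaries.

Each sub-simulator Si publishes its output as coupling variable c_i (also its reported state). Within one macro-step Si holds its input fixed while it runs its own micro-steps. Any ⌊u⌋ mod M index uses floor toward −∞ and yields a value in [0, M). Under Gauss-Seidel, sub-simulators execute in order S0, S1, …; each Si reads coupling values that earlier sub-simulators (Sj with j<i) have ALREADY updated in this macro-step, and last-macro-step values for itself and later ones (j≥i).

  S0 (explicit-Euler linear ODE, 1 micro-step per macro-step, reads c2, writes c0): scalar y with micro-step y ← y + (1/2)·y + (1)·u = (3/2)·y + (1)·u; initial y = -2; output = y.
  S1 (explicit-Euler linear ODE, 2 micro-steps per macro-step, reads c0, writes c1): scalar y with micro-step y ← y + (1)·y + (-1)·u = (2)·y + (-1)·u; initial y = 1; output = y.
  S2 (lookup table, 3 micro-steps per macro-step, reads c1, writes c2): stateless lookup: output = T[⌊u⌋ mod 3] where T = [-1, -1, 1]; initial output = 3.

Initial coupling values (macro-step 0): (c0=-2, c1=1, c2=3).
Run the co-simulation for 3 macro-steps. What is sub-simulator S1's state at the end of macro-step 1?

macro 1: S0 reads c2=3 → after 1×micro: 0; S1 reads c0=0 → after 2×micro: 4; S2 reads c1=4 → after 3×micro: -1 ⇒ (c0=0, c1=4, c2=-1)
macro 2: S0 reads c2=-1 → after 1×micro: -1; S1 reads c0=-1 → after 2×micro: 19; S2 reads c1=19 → after 3×micro: -1 ⇒ (c0=-1, c1=19, c2=-1)
macro 3: S0 reads c2=-1 → after 1×micro: -5/2; S1 reads c0=-5/2 → after 2×micro: 167/2; S2 reads c1=167/2 → after 3×micro: 1 ⇒ (c0=-5/2, c1=167/2, c2=1)

S1 state at macro-step 1 = 4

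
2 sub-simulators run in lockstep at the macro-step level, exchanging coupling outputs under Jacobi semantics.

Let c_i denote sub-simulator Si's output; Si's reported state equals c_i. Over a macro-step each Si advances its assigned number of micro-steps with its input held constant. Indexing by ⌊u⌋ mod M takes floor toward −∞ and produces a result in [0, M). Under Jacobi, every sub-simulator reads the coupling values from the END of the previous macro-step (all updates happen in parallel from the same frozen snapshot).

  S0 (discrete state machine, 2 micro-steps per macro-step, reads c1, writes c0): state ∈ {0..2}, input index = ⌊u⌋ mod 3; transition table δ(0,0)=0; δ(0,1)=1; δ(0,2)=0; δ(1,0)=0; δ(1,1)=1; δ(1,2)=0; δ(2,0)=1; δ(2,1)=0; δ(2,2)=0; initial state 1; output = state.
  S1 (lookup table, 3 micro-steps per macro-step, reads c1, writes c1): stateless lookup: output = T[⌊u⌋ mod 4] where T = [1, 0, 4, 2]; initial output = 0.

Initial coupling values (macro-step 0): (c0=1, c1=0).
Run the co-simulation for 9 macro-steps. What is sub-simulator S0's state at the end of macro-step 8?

S0 state at macro-step 8 = 1

macro 1: S0 reads c1=0 → after 2×micro: 0; S1 reads c1=0 → after 3×micro: 1 ⇒ (c0=0, c1=1)
macro 2: S0 reads c1=1 → after 2×micro: 1; S1 reads c1=1 → after 3×micro: 0 ⇒ (c0=1, c1=0)
macro 3: S0 reads c1=0 → after 2×micro: 0; S1 reads c1=0 → after 3×micro: 1 ⇒ (c0=0, c1=1)
macro 4: S0 reads c1=1 → after 2×micro: 1; S1 reads c1=1 → after 3×micro: 0 ⇒ (c0=1, c1=0)
macro 5: S0 reads c1=0 → after 2×micro: 0; S1 reads c1=0 → after 3×micro: 1 ⇒ (c0=0, c1=1)
macro 6: S0 reads c1=1 → after 2×micro: 1; S1 reads c1=1 → after 3×micro: 0 ⇒ (c0=1, c1=0)
macro 7: S0 reads c1=0 → after 2×micro: 0; S1 reads c1=0 → after 3×micro: 1 ⇒ (c0=0, c1=1)
macro 8: S0 reads c1=1 → after 2×micro: 1; S1 reads c1=1 → after 3×micro: 0 ⇒ (c0=1, c1=0)
macro 9: S0 reads c1=0 → after 2×micro: 0; S1 reads c1=0 → after 3×micro: 1 ⇒ (c0=0, c1=1)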